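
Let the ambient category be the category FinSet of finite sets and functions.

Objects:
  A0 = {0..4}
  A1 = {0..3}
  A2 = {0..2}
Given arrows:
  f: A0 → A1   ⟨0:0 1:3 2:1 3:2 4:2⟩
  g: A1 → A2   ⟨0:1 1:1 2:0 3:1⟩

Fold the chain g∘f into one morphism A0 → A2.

Answer: ⟨0:1 1:1 2:1 3:0 4:0⟩

Work:
  0 f→0 g→1
  1 f→3 g→1
  2 f→1 g→1
  3 f→2 g→0
  4 f→2 g→0
composite: ⟨0:1 1:1 2:1 3:0 4:0⟩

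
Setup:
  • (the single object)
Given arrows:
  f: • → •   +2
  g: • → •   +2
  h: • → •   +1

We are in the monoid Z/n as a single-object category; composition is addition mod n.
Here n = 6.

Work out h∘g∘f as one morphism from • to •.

Answer: +5

Derivation:
  0 +2≡2 +2≡4 +1≡5  (mod 6)
result: +5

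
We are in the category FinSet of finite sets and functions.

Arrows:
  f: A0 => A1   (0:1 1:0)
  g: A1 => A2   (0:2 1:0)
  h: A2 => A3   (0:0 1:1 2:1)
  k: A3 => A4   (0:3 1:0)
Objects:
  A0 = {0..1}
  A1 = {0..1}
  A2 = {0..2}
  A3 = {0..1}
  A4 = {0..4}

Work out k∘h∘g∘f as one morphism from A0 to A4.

  0 f=>1 g=>0 h=>0 k=>3
  1 f=>0 g=>2 h=>1 k=>0
result: (0:3 1:0)

Answer: (0:3 1:0)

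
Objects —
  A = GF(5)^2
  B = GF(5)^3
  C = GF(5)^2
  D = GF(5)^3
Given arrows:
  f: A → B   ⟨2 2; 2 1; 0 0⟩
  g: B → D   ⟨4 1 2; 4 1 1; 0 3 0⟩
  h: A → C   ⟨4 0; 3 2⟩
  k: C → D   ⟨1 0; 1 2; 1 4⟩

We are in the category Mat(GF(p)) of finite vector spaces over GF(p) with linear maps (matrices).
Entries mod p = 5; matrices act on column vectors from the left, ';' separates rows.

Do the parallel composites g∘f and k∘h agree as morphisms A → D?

Along f;g (path 1):
  e0=⟨1,0⟩ f→⟨2,2,0⟩ g→⟨0,0,1⟩
  e1=⟨0,1⟩ f→⟨2,1,0⟩ g→⟨4,4,3⟩
  composite₁ = ⟨0 4; 0 4; 1 3⟩
Along h;k (path 2):
  e0=⟨1,0⟩ h→⟨4,3⟩ k→⟨4,0,1⟩
  e1=⟨0,1⟩ h→⟨0,2⟩ k→⟨0,4,3⟩
  composite₂ = ⟨4 0; 0 4; 1 3⟩
Equal? NO — does not commute

Answer: DOES NOT COMMUTE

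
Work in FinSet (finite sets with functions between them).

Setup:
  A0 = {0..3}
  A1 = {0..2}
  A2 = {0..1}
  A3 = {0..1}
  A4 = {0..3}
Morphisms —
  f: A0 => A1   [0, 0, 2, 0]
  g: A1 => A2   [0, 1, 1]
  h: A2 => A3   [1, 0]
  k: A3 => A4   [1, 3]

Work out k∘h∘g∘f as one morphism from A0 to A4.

  0 f=>0 g=>0 h=>1 k=>3
  1 f=>0 g=>0 h=>1 k=>3
  2 f=>2 g=>1 h=>0 k=>1
  3 f=>0 g=>0 h=>1 k=>3
⟦path⟧: [3, 3, 1, 3]

Answer: [3, 3, 1, 3]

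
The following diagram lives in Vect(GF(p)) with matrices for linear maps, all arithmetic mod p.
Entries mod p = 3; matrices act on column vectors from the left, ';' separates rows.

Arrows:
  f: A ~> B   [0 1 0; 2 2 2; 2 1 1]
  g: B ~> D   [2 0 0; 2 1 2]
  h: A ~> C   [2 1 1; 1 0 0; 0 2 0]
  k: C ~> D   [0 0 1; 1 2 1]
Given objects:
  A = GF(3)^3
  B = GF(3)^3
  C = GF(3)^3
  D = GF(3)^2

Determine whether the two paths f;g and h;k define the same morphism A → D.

1) trace f;g:
  e0=(1,0,0) f~>(0,2,2) g~>(0,0)
  e1=(0,1,0) f~>(1,2,1) g~>(2,0)
  e2=(0,0,1) f~>(0,2,1) g~>(0,1)
  ⟦path⟧₁ = [0 2 0; 0 0 1]
2) trace h;k:
  e0=(1,0,0) h~>(2,1,0) k~>(0,1)
  e1=(0,1,0) h~>(1,0,2) k~>(2,0)
  e2=(0,0,1) h~>(1,0,0) k~>(0,1)
  ⟦path⟧₂ = [0 2 0; 1 0 1]
Equal? differ; not commutative

Answer: DOES NOT COMMUTE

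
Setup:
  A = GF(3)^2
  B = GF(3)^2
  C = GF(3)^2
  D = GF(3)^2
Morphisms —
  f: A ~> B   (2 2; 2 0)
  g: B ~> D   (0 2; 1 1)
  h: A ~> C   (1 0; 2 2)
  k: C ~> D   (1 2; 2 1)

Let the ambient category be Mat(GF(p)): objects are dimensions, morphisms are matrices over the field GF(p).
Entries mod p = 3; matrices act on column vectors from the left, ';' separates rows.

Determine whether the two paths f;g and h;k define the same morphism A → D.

1) trace f;g:
  e0=(1,0) f~>(2,2) g~>(1,1)
  e1=(0,1) f~>(2,0) g~>(0,2)
  result₁ = (1 0; 1 2)
2) trace h;k:
  e0=(1,0) h~>(1,2) k~>(2,1)
  e1=(0,1) h~>(0,2) k~>(1,2)
  result₂ = (2 1; 1 2)
Equal? NO — does not commute

Answer: DOES NOT COMMUTE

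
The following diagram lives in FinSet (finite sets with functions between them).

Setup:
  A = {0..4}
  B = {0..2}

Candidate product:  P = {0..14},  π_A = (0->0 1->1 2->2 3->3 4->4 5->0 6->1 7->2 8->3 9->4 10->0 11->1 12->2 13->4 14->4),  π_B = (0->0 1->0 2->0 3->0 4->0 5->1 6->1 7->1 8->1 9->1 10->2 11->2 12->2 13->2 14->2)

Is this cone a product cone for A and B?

Answer: NOT A VALID PRODUCT — duplicate pair at indices 14,13

Work:
|A|·|B| = 5·3 = 15;  |P| = 15
Check the pairing map k ↦ (π_A(k), π_B(k)):
  0 -> (0,0)
  1 -> (1,0)
  2 -> (2,0)
  3 -> (3,0)
  4 -> (4,0)
  5 -> (0,1)
  6 -> (1,1)
  7 -> (2,1)
  8 -> (3,1)
  9 -> (4,1)
  10 -> (0,2)
  11 -> (1,2)
  12 -> (2,2)
  13 -> (4,2)
  14 -> (4,2)  ✗ repeats pair of k=13
distinct pairs in image: 14 / 15 needed
  → (4,2) hit at k=13 and k=14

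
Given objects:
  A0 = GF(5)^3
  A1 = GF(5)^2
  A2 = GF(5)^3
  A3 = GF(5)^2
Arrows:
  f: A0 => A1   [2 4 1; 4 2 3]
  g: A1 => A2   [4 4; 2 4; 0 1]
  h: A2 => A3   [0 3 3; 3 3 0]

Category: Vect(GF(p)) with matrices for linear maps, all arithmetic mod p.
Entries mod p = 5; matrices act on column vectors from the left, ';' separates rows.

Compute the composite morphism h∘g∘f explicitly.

Answer: [2 4 1; 2 0 0]

Derivation:
  e0=(1,0,0) f=>(2,4) g=>(4,0,4) h=>(2,2)
  e1=(0,1,0) f=>(4,2) g=>(4,1,2) h=>(4,0)
  e2=(0,0,1) f=>(1,3) g=>(1,4,3) h=>(1,0)
result: [2 4 1; 2 0 0]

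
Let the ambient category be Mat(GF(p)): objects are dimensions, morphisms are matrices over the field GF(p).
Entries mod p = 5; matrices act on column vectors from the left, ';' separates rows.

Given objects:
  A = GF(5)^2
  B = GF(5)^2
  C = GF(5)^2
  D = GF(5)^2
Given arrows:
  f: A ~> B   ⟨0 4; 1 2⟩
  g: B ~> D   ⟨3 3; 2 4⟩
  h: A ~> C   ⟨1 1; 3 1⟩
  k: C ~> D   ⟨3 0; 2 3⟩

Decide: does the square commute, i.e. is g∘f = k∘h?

Answer: DOES NOT COMMUTE

Trace:
Path 1 = f;g:
  e0=[1,0] f~>[0,1] g~>[3,4]
  e1=[0,1] f~>[4,2] g~>[3,1]
  composite₁ = ⟨3 3; 4 1⟩
Path 2 = h;k:
  e0=[1,0] h~>[1,3] k~>[3,1]
  e1=[0,1] h~>[1,1] k~>[3,0]
  composite₂ = ⟨3 3; 1 0⟩
Equal? distinct morphisms ✗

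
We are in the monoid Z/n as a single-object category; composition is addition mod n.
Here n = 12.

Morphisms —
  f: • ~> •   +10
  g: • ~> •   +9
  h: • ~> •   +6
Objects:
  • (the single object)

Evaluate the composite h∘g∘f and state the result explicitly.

Answer: +1

Derivation:
  0 +10≡10 +9≡7 +6≡1  (mod 12)
result: +1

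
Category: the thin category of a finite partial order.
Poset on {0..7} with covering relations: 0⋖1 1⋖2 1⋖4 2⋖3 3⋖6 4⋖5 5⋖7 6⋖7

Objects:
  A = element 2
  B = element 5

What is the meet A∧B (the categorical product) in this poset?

Answer: A∧B = 1

Work:
{x : x<=A ∧ x<=B} = {0,1}  (A=2, B=5)
  0 <= 1
  1 <= 1
glb = 1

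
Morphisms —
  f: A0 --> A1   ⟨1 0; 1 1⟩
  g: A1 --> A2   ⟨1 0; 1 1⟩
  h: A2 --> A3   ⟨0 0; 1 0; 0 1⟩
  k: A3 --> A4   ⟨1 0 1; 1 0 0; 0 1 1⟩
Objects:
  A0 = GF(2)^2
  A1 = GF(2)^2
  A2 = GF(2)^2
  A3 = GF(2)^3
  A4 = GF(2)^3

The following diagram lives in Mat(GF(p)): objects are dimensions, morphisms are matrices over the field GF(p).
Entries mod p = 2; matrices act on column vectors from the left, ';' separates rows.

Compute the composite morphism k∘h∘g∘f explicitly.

Answer: ⟨0 1; 0 0; 1 1⟩

Work:
  e0=[1,0] f-->[1,1] g-->[1,0] h-->[0,1,0] k-->[0,0,1]
  e1=[0,1] f-->[0,1] g-->[0,1] h-->[0,0,1] k-->[1,0,1]
composite: ⟨0 1; 0 0; 1 1⟩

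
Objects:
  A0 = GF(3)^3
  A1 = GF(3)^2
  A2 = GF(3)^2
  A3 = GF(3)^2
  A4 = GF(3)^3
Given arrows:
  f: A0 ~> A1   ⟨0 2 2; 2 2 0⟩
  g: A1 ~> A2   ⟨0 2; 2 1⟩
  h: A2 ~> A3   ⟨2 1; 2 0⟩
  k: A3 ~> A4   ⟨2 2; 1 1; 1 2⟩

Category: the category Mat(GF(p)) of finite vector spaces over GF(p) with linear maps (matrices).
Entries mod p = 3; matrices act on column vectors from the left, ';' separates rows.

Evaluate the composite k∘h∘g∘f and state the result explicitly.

  e0=[1,0,0] f~>[0,2] g~>[1,2] h~>[1,2] k~>[0,0,2]
  e1=[0,1,0] f~>[2,2] g~>[1,0] h~>[2,2] k~>[2,1,0]
  e2=[0,0,1] f~>[2,0] g~>[0,1] h~>[1,0] k~>[2,1,1]
result: ⟨0 2 2; 0 1 1; 2 0 1⟩

Answer: ⟨0 2 2; 0 1 1; 2 0 1⟩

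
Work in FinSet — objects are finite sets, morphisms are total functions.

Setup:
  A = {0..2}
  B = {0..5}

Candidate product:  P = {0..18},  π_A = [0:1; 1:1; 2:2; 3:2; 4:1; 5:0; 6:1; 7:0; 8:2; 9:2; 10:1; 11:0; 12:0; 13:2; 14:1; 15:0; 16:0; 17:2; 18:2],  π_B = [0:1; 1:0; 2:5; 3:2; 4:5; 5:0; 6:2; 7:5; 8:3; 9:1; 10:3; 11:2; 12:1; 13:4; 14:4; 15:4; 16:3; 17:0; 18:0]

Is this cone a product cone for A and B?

Answer: NOT A VALID PRODUCT — |P|=19 ≠ |A|·|B|=18

Derivation:
|A|·|B| = 3·6 = 18;  |P| = 19
  → cardinalities differ; no bijection possible.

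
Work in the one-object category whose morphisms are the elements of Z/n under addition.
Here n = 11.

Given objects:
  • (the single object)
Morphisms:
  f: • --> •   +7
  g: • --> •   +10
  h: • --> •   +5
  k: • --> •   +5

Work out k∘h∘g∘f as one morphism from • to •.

  0 +7≡7 +10≡6 +5≡0 +5≡5  (mod 11)
result: +5

Answer: +5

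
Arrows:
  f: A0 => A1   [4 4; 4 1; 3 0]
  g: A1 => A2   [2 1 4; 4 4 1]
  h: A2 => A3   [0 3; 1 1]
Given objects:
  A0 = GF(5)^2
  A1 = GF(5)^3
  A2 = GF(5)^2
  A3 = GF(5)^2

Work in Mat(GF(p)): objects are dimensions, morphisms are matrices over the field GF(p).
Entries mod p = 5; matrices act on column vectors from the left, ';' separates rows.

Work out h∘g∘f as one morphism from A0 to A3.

  e0=[1,0] f=>[4,4,3] g=>[4,0] h=>[0,4]
  e1=[0,1] f=>[4,1,0] g=>[4,0] h=>[0,4]
result: [0 0; 4 4]

Answer: [0 0; 4 4]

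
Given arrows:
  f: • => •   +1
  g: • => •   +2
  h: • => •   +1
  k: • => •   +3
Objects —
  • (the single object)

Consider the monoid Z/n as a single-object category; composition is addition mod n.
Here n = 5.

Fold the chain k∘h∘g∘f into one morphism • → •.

Answer: +2

Work:
  0 +1≡1 +2≡3 +1≡4 +3≡2  (mod 5)
⟦path⟧: +2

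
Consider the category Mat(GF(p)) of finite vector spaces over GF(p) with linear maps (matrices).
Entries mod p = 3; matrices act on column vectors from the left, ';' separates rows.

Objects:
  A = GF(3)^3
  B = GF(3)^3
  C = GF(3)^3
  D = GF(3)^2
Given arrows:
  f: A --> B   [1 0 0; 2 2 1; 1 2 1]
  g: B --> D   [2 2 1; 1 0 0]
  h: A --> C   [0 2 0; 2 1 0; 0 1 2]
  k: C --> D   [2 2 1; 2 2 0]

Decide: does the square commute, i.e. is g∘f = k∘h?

1) trace f;g:
  e0=(1,0,0) f-->(1,2,1) g-->(1,1)
  e1=(0,1,0) f-->(0,2,2) g-->(0,0)
  e2=(0,0,1) f-->(0,1,1) g-->(0,0)
  result₁ = [1 0 0; 1 0 0]
2) trace h;k:
  e0=(1,0,0) h-->(0,2,0) k-->(1,1)
  e1=(0,1,0) h-->(2,1,1) k-->(1,0)
  e2=(0,0,1) h-->(0,0,2) k-->(2,0)
  result₂ = [1 1 2; 1 0 0]
Equal? differ; not commutative

Answer: DOES NOT COMMUTE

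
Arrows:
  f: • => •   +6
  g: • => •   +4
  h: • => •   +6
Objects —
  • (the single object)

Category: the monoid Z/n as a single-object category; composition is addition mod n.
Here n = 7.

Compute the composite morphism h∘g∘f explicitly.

Answer: +2

Trace:
  0 +6≡6 +4≡3 +6≡2  (mod 7)
result: +2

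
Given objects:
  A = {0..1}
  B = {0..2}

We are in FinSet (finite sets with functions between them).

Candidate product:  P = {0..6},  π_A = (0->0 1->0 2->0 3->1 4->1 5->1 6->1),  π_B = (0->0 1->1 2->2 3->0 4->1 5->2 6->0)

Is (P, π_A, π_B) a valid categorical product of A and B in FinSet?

|A|·|B| = 2·3 = 6;  |P| = 7
  → cardinalities differ; no bijection possible.

Answer: NOT A VALID PRODUCT — |P|=7 ≠ |A|·|B|=6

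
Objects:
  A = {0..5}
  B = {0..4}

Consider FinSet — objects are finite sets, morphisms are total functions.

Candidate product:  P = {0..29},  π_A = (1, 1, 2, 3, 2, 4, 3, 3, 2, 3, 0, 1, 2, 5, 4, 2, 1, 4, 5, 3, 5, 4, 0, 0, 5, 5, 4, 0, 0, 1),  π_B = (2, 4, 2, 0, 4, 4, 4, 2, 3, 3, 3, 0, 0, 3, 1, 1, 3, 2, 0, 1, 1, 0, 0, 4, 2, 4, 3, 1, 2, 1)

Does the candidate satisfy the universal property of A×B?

Answer: VALID PRODUCT

Work:
|A|·|B| = 6·5 = 30;  |P| = 30
Check the pairing map k ↦ (π_A(k), π_B(k)):
  0 -> (1,2)
  1 -> (1,4)
  2 -> (2,2)
  3 -> (3,0)
  4 -> (2,4)
  5 -> (4,4)
  6 -> (3,4)
  7 -> (3,2)
  8 -> (2,3)
  9 -> (3,3)
  10 -> (0,3)
  11 -> (1,0)
  12 -> (2,0)
  13 -> (5,3)
  14 -> (4,1)
  15 -> (2,1)
  16 -> (1,3)
  17 -> (4,2)
  18 -> (5,0)
  19 -> (3,1)
  20 -> (5,1)
  21 -> (4,0)
  22 -> (0,0)
  23 -> (0,4)
  24 -> (5,2)
  25 -> (5,4)
  26 -> (4,3)
  27 -> (0,1)
  28 -> (0,2)
  29 -> (1,1)
distinct pairs in image: 30 / 30 needed
  → bijection onto A×B; projections well-typed.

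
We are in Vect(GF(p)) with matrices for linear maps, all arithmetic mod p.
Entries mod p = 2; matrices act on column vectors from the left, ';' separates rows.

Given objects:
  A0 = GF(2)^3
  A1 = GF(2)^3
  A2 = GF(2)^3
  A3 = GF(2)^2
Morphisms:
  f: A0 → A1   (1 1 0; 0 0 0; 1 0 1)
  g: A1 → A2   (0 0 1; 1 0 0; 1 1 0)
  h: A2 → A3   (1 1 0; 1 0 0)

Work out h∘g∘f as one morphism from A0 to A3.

Answer: (0 1 1; 1 0 1)

Derivation:
  e0=[1,0,0] f→[1,0,1] g→[1,1,1] h→[0,1]
  e1=[0,1,0] f→[1,0,0] g→[0,1,1] h→[1,0]
  e2=[0,0,1] f→[0,0,1] g→[1,0,0] h→[1,1]
⟦path⟧: (0 1 1; 1 0 1)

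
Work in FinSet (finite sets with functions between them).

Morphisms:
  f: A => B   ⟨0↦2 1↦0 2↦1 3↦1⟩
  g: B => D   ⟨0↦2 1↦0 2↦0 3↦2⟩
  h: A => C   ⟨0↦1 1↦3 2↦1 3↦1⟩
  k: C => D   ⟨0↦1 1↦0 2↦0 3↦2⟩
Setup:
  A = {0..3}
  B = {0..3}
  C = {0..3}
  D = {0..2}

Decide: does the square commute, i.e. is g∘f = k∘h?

Path 1 = f;g:
  0 f=>2 g=>0
  1 f=>0 g=>2
  2 f=>1 g=>0
  3 f=>1 g=>0
  result₁ = ⟨0↦0 1↦2 2↦0 3↦0⟩
Path 2 = h;k:
  0 h=>1 k=>0
  1 h=>3 k=>2
  2 h=>1 k=>0
  3 h=>1 k=>0
  result₂ = ⟨0↦0 1↦2 2↦0 3↦0⟩
Equal? YES — commutes

Answer: COMMUTES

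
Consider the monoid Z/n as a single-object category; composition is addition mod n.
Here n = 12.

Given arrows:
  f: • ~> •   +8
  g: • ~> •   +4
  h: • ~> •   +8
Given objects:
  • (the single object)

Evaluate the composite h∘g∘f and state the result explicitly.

  0 +8≡8 +4≡0 +8≡8  (mod 12)
result: +8

Answer: +8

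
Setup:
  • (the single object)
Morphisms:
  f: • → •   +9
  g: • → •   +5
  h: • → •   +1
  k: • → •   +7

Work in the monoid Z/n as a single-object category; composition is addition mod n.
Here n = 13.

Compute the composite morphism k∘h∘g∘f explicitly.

  0 +9≡9 +5≡1 +1≡2 +7≡9  (mod 13)
composite: +9

Answer: +9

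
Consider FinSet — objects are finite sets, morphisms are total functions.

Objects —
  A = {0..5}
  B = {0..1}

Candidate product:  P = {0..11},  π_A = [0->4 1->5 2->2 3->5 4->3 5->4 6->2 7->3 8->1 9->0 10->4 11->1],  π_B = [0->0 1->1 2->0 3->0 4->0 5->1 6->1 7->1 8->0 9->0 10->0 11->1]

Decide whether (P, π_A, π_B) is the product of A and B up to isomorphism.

|A|·|B| = 6·2 = 12;  |P| = 12
Check the pairing map k ↦ (π_A(k), π_B(k)):
  0 -> (4,0)
  1 -> (5,1)
  2 -> (2,0)
  3 -> (5,0)
  4 -> (3,0)
  5 -> (4,1)
  6 -> (2,1)
  7 -> (3,1)
  8 -> (1,0)
  9 -> (0,0)
  10 -> (4,0)  ✗ repeats pair of k=0
  11 -> (1,1)
distinct pairs in image: 11 / 12 needed
  → (4,0) hit at k=0 and k=10

Answer: NOT A VALID PRODUCT — duplicate pair at indices 10,0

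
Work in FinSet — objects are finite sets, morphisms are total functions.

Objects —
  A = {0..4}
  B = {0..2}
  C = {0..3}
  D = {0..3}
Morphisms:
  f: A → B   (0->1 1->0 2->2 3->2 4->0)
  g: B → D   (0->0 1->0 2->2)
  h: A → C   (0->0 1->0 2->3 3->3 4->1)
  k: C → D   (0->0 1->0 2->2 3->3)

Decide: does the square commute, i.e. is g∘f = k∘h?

1) trace f;g:
  0 f→1 g→0
  1 f→0 g→0
  2 f→2 g→2
  3 f→2 g→2
  4 f→0 g→0
  ⟦path⟧₁ = (0->0 1->0 2->2 3->2 4->0)
2) trace h;k:
  0 h→0 k→0
  1 h→0 k→0
  2 h→3 k→3
  3 h→3 k→3
  4 h→1 k→0
  ⟦path⟧₂ = (0->0 1->0 2->3 3->3 4->0)
Equal? NO — does not commute

Answer: DOES NOT COMMUTE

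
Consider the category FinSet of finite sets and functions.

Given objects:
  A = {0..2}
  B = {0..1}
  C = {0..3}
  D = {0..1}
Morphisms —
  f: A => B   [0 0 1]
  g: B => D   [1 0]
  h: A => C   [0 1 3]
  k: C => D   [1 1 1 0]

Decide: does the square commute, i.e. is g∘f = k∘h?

Along f;g (path 1):
  0 f=>0 g=>1
  1 f=>0 g=>1
  2 f=>1 g=>0
  result₁ = [1 1 0]
Along h;k (path 2):
  0 h=>0 k=>1
  1 h=>1 k=>1
  2 h=>3 k=>0
  result₂ = [1 1 0]
Equal? equal; square commutes

Answer: COMMUTES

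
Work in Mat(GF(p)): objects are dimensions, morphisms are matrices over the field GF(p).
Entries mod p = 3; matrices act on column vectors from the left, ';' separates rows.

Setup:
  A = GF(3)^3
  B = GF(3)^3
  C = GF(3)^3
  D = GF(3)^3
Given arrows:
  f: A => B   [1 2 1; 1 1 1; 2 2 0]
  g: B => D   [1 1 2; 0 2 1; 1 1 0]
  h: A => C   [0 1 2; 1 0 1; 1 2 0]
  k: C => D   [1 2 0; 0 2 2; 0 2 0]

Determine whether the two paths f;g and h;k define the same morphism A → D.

Path 1 = f;g:
  e0=(1,0,0) f=>(1,1,2) g=>(0,1,2)
  e1=(0,1,0) f=>(2,1,2) g=>(1,1,0)
  e2=(0,0,1) f=>(1,1,0) g=>(2,2,2)
  result₁ = [0 1 2; 1 1 2; 2 0 2]
Path 2 = h;k:
  e0=(1,0,0) h=>(0,1,1) k=>(2,1,2)
  e1=(0,1,0) h=>(1,0,2) k=>(1,1,0)
  e2=(0,0,1) h=>(2,1,0) k=>(1,2,2)
  result₂ = [2 1 1; 1 1 2; 2 0 2]
Equal? NO — does not commute

Answer: DOES NOT COMMUTE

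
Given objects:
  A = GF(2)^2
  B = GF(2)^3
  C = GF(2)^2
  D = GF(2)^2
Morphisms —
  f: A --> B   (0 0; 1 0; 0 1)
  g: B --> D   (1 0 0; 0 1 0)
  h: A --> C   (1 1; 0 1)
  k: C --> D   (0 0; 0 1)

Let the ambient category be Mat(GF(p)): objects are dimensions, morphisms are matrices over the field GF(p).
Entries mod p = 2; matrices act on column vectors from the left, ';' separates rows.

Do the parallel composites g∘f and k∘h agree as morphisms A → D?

Answer: DOES NOT COMMUTE

Derivation:
Path 1 = f;g:
  e0=[1,0] f-->[0,1,0] g-->[0,1]
  e1=[0,1] f-->[0,0,1] g-->[0,0]
  result₁ = (0 0; 1 0)
Path 2 = h;k:
  e0=[1,0] h-->[1,0] k-->[0,0]
  e1=[0,1] h-->[1,1] k-->[0,1]
  result₂ = (0 0; 0 1)
Equal? differ; not commutative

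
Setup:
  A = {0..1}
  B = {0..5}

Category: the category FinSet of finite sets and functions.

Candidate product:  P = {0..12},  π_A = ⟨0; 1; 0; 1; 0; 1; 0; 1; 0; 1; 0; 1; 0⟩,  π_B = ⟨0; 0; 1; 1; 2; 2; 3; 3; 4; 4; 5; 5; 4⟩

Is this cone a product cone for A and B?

|A|·|B| = 2·6 = 12;  |P| = 13
  → cardinalities differ; no bijection possible.

Answer: NOT A VALID PRODUCT — |P|=13 ≠ |A|·|B|=12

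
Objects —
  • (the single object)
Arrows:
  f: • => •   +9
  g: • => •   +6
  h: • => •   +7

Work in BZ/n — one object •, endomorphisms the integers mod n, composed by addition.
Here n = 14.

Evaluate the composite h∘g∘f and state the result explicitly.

Answer: +8

Trace:
  0 +9≡9 +6≡1 +7≡8  (mod 14)
result: +8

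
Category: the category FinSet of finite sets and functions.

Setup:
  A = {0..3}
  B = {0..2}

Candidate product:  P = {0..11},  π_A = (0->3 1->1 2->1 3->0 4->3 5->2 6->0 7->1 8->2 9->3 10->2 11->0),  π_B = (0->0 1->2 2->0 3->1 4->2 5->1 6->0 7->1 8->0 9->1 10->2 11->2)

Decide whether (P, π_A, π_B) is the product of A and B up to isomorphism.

Answer: VALID PRODUCT

Derivation:
|A|·|B| = 4·3 = 12;  |P| = 12
Check the pairing map k ↦ (π_A(k), π_B(k)):
  0 -> (3,0)
  1 -> (1,2)
  2 -> (1,0)
  3 -> (0,1)
  4 -> (3,2)
  5 -> (2,1)
  6 -> (0,0)
  7 -> (1,1)
  8 -> (2,0)
  9 -> (3,1)
  10 -> (2,2)
  11 -> (0,2)
distinct pairs in image: 12 / 12 needed
  → bijection onto A×B; projections well-typed.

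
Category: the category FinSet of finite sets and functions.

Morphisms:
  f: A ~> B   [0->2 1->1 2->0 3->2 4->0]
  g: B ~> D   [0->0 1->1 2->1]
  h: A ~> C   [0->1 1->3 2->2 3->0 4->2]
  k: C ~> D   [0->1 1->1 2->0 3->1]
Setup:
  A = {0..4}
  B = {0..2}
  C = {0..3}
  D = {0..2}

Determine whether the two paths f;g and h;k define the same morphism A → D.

Answer: COMMUTES

Work:
1) trace f;g:
  0 f~>2 g~>1
  1 f~>1 g~>1
  2 f~>0 g~>0
  3 f~>2 g~>1
  4 f~>0 g~>0
  composite₁ = [0->1 1->1 2->0 3->1 4->0]
2) trace h;k:
  0 h~>1 k~>1
  1 h~>3 k~>1
  2 h~>2 k~>0
  3 h~>0 k~>1
  4 h~>2 k~>0
  composite₂ = [0->1 1->1 2->0 3->1 4->0]
Equal? same morphism ✓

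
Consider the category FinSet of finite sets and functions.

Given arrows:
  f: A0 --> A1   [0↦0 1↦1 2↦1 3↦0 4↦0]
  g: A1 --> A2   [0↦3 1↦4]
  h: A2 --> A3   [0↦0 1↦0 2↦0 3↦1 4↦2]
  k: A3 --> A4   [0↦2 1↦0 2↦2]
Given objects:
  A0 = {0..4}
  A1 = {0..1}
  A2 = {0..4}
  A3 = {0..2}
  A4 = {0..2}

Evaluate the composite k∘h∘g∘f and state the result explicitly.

Answer: [0↦0 1↦2 2↦2 3↦0 4↦0]

Derivation:
  0 f-->0 g-->3 h-->1 k-->0
  1 f-->1 g-->4 h-->2 k-->2
  2 f-->1 g-->4 h-->2 k-->2
  3 f-->0 g-->3 h-->1 k-->0
  4 f-->0 g-->3 h-->1 k-->0
result: [0↦0 1↦2 2↦2 3↦0 4↦0]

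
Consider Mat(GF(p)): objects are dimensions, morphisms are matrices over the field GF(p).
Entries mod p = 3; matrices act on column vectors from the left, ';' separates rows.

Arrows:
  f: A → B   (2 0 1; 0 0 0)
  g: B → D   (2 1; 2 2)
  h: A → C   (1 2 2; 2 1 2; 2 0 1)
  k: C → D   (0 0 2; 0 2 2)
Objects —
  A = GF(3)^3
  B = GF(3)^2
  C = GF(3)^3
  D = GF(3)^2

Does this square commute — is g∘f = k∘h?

Path 1 = f;g:
  e0=(1,0,0) f→(2,0) g→(1,1)
  e1=(0,1,0) f→(0,0) g→(0,0)
  e2=(0,0,1) f→(1,0) g→(2,2)
  composite₁ = (1 0 2; 1 0 2)
Path 2 = h;k:
  e0=(1,0,0) h→(1,2,2) k→(1,2)
  e1=(0,1,0) h→(2,1,0) k→(0,2)
  e2=(0,0,1) h→(2,2,1) k→(2,0)
  composite₂ = (1 0 2; 2 2 0)
Equal? distinct morphisms ✗

Answer: DOES NOT COMMUTE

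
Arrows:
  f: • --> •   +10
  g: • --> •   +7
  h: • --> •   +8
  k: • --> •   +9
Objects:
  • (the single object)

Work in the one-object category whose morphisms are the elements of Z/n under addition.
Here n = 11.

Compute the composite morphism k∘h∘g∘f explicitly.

Answer: +1

Trace:
  0 +10≡10 +7≡6 +8≡3 +9≡1  (mod 11)
composite: +1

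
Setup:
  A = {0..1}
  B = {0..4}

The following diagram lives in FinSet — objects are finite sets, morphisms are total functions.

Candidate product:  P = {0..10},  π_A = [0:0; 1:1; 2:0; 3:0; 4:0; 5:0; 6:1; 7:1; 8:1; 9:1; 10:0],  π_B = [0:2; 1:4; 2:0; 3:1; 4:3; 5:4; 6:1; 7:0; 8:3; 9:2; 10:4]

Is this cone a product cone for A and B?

|A|·|B| = 2·5 = 10;  |P| = 11
  → cardinalities differ; no bijection possible.

Answer: NOT A VALID PRODUCT — |P|=11 ≠ |A|·|B|=10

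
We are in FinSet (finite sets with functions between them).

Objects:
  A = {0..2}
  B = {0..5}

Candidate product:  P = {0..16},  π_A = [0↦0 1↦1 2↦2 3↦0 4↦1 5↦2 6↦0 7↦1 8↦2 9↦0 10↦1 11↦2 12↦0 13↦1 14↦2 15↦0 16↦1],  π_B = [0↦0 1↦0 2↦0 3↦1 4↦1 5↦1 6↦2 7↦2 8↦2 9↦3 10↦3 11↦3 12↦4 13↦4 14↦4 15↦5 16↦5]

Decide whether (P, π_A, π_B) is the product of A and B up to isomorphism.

Answer: NOT A VALID PRODUCT — |P|=17 ≠ |A|·|B|=18

Trace:
|A|·|B| = 3·6 = 18;  |P| = 17
  → cardinalities differ; no bijection possible.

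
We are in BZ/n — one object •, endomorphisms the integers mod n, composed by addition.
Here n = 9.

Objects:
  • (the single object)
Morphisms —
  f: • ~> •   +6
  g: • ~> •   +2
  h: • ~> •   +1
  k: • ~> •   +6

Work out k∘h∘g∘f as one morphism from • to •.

Answer: +6

Work:
  0 +6≡6 +2≡8 +1≡0 +6≡6  (mod 9)
composite: +6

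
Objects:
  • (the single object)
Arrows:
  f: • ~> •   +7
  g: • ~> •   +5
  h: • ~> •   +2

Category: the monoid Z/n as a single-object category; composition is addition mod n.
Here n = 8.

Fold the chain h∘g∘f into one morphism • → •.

  0 +7≡7 +5≡4 +2≡6  (mod 8)
⟦path⟧: +6

Answer: +6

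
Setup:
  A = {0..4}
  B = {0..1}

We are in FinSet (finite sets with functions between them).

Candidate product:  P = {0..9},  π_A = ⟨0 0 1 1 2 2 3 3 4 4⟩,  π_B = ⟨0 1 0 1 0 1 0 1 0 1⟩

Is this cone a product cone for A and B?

|A|·|B| = 5·2 = 10;  |P| = 10
Check the pairing map k ↦ (π_A(k), π_B(k)):
  0 ↦ (0,0)
  1 ↦ (0,1)
  2 ↦ (1,0)
  3 ↦ (1,1)
  4 ↦ (2,0)
  5 ↦ (2,1)
  6 ↦ (3,0)
  7 ↦ (3,1)
  8 ↦ (4,0)
  9 ↦ (4,1)
distinct pairs in image: 10 / 10 needed
  → bijection onto A×B; projections well-typed.

Answer: VALID PRODUCT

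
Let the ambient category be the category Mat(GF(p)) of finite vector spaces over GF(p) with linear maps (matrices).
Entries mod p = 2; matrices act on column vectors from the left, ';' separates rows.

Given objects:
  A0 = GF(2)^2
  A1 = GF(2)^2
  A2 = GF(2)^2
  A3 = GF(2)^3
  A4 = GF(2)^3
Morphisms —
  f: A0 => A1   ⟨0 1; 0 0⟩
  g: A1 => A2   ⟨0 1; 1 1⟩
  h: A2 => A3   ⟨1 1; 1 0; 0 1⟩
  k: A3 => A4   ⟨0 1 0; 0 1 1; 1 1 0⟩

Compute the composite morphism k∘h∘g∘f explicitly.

Answer: ⟨0 0; 0 1; 0 1⟩

Work:
  e0=⟨1,0⟩ f=>⟨0,0⟩ g=>⟨0,0⟩ h=>⟨0,0,0⟩ k=>⟨0,0,0⟩
  e1=⟨0,1⟩ f=>⟨1,0⟩ g=>⟨0,1⟩ h=>⟨1,0,1⟩ k=>⟨0,1,1⟩
result: ⟨0 0; 0 1; 0 1⟩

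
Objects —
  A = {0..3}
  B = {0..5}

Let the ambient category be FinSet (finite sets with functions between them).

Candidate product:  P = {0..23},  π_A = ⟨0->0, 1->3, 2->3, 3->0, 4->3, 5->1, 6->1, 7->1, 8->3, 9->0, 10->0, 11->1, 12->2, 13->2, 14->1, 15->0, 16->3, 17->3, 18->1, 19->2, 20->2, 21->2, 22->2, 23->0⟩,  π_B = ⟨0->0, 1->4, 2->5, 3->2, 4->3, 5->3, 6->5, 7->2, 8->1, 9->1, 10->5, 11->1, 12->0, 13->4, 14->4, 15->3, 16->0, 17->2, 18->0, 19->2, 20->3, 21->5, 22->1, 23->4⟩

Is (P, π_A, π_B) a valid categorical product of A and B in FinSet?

Answer: VALID PRODUCT

Work:
|A|·|B| = 4·6 = 24;  |P| = 24
Check the pairing map k ↦ (π_A(k), π_B(k)):
  0 -> (0,0)
  1 -> (3,4)
  2 -> (3,5)
  3 -> (0,2)
  4 -> (3,3)
  5 -> (1,3)
  6 -> (1,5)
  7 -> (1,2)
  8 -> (3,1)
  9 -> (0,1)
  10 -> (0,5)
  11 -> (1,1)
  12 -> (2,0)
  13 -> (2,4)
  14 -> (1,4)
  15 -> (0,3)
  16 -> (3,0)
  17 -> (3,2)
  18 -> (1,0)
  19 -> (2,2)
  20 -> (2,3)
  21 -> (2,5)
  22 -> (2,1)
  23 -> (0,4)
distinct pairs in image: 24 / 24 needed
  → bijection onto A×B; projections well-typed.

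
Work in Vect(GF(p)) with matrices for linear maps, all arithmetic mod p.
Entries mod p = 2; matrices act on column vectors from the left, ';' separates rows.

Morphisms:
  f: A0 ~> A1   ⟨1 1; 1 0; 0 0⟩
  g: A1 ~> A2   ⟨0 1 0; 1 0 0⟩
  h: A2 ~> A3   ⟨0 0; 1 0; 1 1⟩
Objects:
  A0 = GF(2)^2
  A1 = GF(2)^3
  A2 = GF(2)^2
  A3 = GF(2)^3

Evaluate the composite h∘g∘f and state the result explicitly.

  e0=(1,0) f~>(1,1,0) g~>(1,1) h~>(0,1,0)
  e1=(0,1) f~>(1,0,0) g~>(0,1) h~>(0,0,1)
⟦path⟧: ⟨0 0; 1 0; 0 1⟩

Answer: ⟨0 0; 1 0; 0 1⟩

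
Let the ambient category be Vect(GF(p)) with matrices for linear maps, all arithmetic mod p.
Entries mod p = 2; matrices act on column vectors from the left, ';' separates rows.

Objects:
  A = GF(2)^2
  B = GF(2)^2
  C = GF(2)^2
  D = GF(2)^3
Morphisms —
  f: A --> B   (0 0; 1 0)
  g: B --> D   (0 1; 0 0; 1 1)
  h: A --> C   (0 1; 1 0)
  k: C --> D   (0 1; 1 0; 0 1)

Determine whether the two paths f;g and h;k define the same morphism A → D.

1) trace f;g:
  e0=[1,0] f-->[0,1] g-->[1,0,1]
  e1=[0,1] f-->[0,0] g-->[0,0,0]
  result₁ = (1 0; 0 0; 1 0)
2) trace h;k:
  e0=[1,0] h-->[0,1] k-->[1,0,1]
  e1=[0,1] h-->[1,0] k-->[0,1,0]
  result₂ = (1 0; 0 1; 1 0)
Equal? distinct morphisms ✗

Answer: DOES NOT COMMUTE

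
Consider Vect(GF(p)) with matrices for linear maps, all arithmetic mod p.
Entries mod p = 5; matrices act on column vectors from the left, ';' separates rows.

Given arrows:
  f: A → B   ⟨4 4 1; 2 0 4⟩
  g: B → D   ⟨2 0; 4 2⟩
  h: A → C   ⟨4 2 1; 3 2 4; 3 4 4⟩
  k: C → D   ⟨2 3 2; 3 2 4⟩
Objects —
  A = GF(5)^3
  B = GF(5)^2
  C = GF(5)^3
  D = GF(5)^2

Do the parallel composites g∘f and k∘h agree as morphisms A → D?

1) trace f;g:
  e0=(1,0,0) f→(4,2) g→(3,0)
  e1=(0,1,0) f→(4,0) g→(3,1)
  e2=(0,0,1) f→(1,4) g→(2,2)
  composite₁ = ⟨3 3 2; 0 1 2⟩
2) trace h;k:
  e0=(1,0,0) h→(4,3,3) k→(3,0)
  e1=(0,1,0) h→(2,2,4) k→(3,1)
  e2=(0,0,1) h→(1,4,4) k→(2,2)
  composite₂ = ⟨3 3 2; 0 1 2⟩
Equal? same morphism ✓

Answer: COMMUTES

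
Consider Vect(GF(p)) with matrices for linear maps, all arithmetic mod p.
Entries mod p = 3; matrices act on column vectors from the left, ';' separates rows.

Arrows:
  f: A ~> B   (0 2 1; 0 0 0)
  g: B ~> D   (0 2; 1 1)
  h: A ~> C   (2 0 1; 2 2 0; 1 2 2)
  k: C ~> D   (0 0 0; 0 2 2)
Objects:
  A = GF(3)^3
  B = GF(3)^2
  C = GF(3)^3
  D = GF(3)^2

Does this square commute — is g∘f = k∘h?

Path 1 = f;g:
  e0=(1,0,0) f~>(0,0) g~>(0,0)
  e1=(0,1,0) f~>(2,0) g~>(0,2)
  e2=(0,0,1) f~>(1,0) g~>(0,1)
  ⟦path⟧₁ = (0 0 0; 0 2 1)
Path 2 = h;k:
  e0=(1,0,0) h~>(2,2,1) k~>(0,0)
  e1=(0,1,0) h~>(0,2,2) k~>(0,2)
  e2=(0,0,1) h~>(1,0,2) k~>(0,1)
  ⟦path⟧₂ = (0 0 0; 0 2 1)
Equal? equal; square commutes

Answer: COMMUTES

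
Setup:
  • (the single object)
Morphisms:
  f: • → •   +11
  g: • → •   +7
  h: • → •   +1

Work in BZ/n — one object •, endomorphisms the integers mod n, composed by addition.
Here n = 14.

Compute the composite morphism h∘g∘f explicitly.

  0 +11≡11 +7≡4 +1≡5  (mod 14)
composite: +5

Answer: +5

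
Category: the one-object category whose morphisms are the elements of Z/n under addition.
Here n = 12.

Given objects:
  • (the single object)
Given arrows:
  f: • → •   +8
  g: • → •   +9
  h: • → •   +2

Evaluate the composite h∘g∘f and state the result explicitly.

Answer: +7

Derivation:
  0 +8≡8 +9≡5 +2≡7  (mod 12)
composite: +7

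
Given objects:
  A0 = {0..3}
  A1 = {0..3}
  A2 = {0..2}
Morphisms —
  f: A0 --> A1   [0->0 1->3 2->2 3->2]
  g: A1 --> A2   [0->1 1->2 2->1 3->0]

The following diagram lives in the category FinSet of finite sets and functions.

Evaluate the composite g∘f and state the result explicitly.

  0 f-->0 g-->1
  1 f-->3 g-->0
  2 f-->2 g-->1
  3 f-->2 g-->1
composite: [0->1 1->0 2->1 3->1]

Answer: [0->1 1->0 2->1 3->1]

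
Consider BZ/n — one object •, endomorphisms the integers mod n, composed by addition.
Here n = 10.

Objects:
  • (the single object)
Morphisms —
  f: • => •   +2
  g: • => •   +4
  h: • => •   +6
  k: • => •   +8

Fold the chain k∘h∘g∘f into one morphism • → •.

  0 +2≡2 +4≡6 +6≡2 +8≡0  (mod 10)
⟦path⟧: +0

Answer: +0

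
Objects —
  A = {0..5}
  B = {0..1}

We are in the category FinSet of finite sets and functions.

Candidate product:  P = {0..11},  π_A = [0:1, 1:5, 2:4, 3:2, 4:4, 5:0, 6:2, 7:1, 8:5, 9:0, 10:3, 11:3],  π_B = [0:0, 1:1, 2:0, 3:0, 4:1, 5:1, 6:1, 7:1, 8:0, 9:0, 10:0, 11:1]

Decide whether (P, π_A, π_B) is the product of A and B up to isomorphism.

|A|·|B| = 6·2 = 12;  |P| = 12
Check the pairing map k ↦ (π_A(k), π_B(k)):
  0 : (1,0)
  1 : (5,1)
  2 : (4,0)
  3 : (2,0)
  4 : (4,1)
  5 : (0,1)
  6 : (2,1)
  7 : (1,1)
  8 : (5,0)
  9 : (0,0)
  10 : (3,0)
  11 : (3,1)
distinct pairs in image: 12 / 12 needed
  → bijection onto A×B; projections well-typed.

Answer: VALID PRODUCT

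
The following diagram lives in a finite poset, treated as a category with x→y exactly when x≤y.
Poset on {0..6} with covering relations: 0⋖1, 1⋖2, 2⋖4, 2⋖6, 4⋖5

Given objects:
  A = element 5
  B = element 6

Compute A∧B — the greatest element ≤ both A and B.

{x : x≤A ∧ x≤B} = {0,1,2}  (A=5, B=6)
  0 ≤ 2
  1 ≤ 2
  2 ≤ 2
glb = 2

Answer: A∧B = 2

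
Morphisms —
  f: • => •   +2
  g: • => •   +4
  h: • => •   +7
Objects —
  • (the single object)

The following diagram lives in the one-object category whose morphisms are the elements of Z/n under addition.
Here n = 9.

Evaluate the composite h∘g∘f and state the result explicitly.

Answer: +4

Trace:
  0 +2≡2 +4≡6 +7≡4  (mod 9)
⟦path⟧: +4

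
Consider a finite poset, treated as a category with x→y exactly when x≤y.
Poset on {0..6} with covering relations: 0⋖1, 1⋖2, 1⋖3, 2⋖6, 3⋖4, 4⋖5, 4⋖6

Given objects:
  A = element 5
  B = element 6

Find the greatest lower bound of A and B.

Answer: A∧B = 4

Trace:
Lower bounds of A=5 and B=6: {0,1,3,4}
  0 ⊑ 4
  1 ⊑ 4
  3 ⊑ 4
  4 ⊑ 4
glb = 4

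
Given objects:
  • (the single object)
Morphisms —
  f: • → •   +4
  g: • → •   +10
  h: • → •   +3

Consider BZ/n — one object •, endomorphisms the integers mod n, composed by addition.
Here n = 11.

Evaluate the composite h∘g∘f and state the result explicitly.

  0 +4≡4 +10≡3 +3≡6  (mod 11)
⟦path⟧: +6

Answer: +6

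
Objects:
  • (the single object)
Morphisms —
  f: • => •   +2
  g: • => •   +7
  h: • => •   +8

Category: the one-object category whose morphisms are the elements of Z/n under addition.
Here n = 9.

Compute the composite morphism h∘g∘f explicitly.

Answer: +8

Derivation:
  0 +2≡2 +7≡0 +8≡8  (mod 9)
result: +8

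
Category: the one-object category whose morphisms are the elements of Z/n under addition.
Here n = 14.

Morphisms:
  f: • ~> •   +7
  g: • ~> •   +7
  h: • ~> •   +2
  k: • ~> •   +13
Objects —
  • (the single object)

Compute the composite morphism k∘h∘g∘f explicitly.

Answer: +1

Work:
  0 +7≡7 +7≡0 +2≡2 +13≡1  (mod 14)
result: +1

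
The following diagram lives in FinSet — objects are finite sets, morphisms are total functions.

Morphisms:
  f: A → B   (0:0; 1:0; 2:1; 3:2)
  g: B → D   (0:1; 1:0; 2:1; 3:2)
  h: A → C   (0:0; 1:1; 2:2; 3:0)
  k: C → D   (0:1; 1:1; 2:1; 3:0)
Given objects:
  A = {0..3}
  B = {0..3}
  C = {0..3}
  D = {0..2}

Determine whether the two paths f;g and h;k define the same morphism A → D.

Path 1 = f;g:
  0 f→0 g→1
  1 f→0 g→1
  2 f→1 g→0
  3 f→2 g→1
  result₁ = (0:1; 1:1; 2:0; 3:1)
Path 2 = h;k:
  0 h→0 k→1
  1 h→1 k→1
  2 h→2 k→1
  3 h→0 k→1
  result₂ = (0:1; 1:1; 2:1; 3:1)
Equal? distinct morphisms ✗

Answer: DOES NOT COMMUTE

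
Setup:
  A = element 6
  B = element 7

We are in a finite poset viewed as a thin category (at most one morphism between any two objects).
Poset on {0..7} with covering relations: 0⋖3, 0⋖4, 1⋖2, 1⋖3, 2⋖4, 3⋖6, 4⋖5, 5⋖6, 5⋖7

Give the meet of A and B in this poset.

Common predecessors of 6,7: {0,1,2,4,5}
  0 ⊑ 5
  1 ⊑ 5
  2 ⊑ 5
  4 ⊑ 5
  5 ⊑ 5
glb = 5

Answer: A∧B = 5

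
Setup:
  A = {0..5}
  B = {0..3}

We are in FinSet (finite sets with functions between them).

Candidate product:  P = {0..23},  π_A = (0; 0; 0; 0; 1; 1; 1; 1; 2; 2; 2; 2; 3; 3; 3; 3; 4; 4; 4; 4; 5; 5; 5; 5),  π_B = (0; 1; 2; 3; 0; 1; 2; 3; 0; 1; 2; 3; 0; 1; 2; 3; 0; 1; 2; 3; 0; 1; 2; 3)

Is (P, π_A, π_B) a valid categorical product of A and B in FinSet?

|A|·|B| = 6·4 = 24;  |P| = 24
Check the pairing map k ↦ (π_A(k), π_B(k)):
  0 : (0,0)
  1 : (0,1)
  2 : (0,2)
  3 : (0,3)
  4 : (1,0)
  5 : (1,1)
  6 : (1,2)
  7 : (1,3)
  8 : (2,0)
  9 : (2,1)
  10 : (2,2)
  11 : (2,3)
  12 : (3,0)
  13 : (3,1)
  14 : (3,2)
  15 : (3,3)
  16 : (4,0)
  17 : (4,1)
  18 : (4,2)
  19 : (4,3)
  20 : (5,0)
  21 : (5,1)
  22 : (5,2)
  23 : (5,3)
distinct pairs in image: 24 / 24 needed
  → bijection onto A×B; projections well-typed.

Answer: VALID PRODUCT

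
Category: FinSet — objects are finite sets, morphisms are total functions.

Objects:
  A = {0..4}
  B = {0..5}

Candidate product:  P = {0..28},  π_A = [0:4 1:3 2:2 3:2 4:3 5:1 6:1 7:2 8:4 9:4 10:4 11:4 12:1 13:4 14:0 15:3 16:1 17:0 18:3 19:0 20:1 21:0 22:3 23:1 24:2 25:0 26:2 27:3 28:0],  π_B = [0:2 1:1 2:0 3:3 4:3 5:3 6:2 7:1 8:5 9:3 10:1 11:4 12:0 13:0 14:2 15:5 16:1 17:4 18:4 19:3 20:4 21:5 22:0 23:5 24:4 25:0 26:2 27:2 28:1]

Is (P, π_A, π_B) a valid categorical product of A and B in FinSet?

|A|·|B| = 5·6 = 30;  |P| = 29
  → cardinalities differ; no bijection possible.

Answer: NOT A VALID PRODUCT — |P|=29 ≠ |A|·|B|=30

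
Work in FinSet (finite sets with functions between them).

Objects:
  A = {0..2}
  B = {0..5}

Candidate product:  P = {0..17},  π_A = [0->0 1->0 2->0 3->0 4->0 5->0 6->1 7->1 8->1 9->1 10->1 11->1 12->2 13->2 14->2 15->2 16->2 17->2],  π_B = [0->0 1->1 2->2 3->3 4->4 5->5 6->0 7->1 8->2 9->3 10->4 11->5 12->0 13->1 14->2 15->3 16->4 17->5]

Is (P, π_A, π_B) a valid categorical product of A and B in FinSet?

|A|·|B| = 3·6 = 18;  |P| = 18
Check the pairing map k ↦ (π_A(k), π_B(k)):
  0 -> (0,0)
  1 -> (0,1)
  2 -> (0,2)
  3 -> (0,3)
  4 -> (0,4)
  5 -> (0,5)
  6 -> (1,0)
  7 -> (1,1)
  8 -> (1,2)
  9 -> (1,3)
  10 -> (1,4)
  11 -> (1,5)
  12 -> (2,0)
  13 -> (2,1)
  14 -> (2,2)
  15 -> (2,3)
  16 -> (2,4)
  17 -> (2,5)
distinct pairs in image: 18 / 18 needed
  → bijection onto A×B; projections well-typed.

Answer: VALID PRODUCT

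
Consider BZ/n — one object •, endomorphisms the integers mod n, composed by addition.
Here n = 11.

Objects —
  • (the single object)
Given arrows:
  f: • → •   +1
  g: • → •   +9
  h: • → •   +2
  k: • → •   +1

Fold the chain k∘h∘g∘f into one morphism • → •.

Answer: +2

Work:
  0 +1≡1 +9≡10 +2≡1 +1≡2  (mod 11)
⟦path⟧: +2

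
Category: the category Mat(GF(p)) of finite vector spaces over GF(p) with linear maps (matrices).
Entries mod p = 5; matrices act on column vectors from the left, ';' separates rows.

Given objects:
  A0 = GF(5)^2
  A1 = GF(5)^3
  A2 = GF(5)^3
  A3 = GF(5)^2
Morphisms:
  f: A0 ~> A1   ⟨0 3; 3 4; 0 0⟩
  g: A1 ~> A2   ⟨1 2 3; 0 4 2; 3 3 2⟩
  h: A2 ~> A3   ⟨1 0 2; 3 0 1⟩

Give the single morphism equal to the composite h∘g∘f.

Answer: ⟨4 3; 2 4⟩

Work:
  e0=⟨1,0⟩ f~>⟨0,3,0⟩ g~>⟨1,2,4⟩ h~>⟨4,2⟩
  e1=⟨0,1⟩ f~>⟨3,4,0⟩ g~>⟨1,1,1⟩ h~>⟨3,4⟩
⟦path⟧: ⟨4 3; 2 4⟩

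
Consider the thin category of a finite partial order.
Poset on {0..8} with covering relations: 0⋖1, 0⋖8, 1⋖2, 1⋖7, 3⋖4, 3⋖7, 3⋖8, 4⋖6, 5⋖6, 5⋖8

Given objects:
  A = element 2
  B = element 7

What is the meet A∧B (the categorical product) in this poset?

Answer: A∧B = 1

Trace:
Lower bounds of A=2 and B=7: {0,1}
  0 ≤ 1
  1 ≤ 1
glb = 1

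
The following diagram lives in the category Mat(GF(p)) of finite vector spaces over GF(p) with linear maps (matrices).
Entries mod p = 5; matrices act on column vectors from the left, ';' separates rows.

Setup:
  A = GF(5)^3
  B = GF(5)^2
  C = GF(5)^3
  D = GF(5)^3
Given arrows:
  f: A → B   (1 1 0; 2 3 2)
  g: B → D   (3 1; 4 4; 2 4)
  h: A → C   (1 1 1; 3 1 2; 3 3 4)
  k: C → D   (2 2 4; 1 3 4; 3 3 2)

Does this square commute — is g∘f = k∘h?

Answer: DOES NOT COMMUTE

Work:
1) trace f;g:
  e0=⟨1,0,0⟩ f→⟨1,2⟩ g→⟨0,2,0⟩
  e1=⟨0,1,0⟩ f→⟨1,3⟩ g→⟨1,1,4⟩
  e2=⟨0,0,1⟩ f→⟨0,2⟩ g→⟨2,3,3⟩
  ⟦path⟧₁ = (0 1 2; 2 1 3; 0 4 3)
2) trace h;k:
  e0=⟨1,0,0⟩ h→⟨1,3,3⟩ k→⟨0,2,3⟩
  e1=⟨0,1,0⟩ h→⟨1,1,3⟩ k→⟨1,1,2⟩
  e2=⟨0,0,1⟩ h→⟨1,2,4⟩ k→⟨2,3,2⟩
  ⟦path⟧₂ = (0 1 2; 2 1 3; 3 2 2)
Equal? distinct morphisms ✗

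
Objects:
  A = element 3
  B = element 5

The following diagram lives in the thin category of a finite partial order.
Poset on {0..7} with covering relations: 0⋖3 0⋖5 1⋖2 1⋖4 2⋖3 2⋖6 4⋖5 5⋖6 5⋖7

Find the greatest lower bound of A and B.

Answer: NO MEET EXISTS

Trace:
{x : x≤A ∧ x≤B} = {0,1}  (A=3, B=5)
  maximal lower bounds 0 and 1 are incomparable: neither 0≤1 nor 1≤0
→ no greatest lower bound exists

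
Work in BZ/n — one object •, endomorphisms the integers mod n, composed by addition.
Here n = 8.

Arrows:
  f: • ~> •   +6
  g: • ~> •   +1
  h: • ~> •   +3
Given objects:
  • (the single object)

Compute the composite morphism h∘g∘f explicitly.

Answer: +2

Trace:
  0 +6≡6 +1≡7 +3≡2  (mod 8)
composite: +2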